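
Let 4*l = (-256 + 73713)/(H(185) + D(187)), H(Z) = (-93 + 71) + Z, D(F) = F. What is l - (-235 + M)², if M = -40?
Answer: -105801543/1400 ≈ -75573.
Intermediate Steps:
H(Z) = -22 + Z
l = 73457/1400 (l = ((-256 + 73713)/((-22 + 185) + 187))/4 = (73457/(163 + 187))/4 = (73457/350)/4 = (73457*(1/350))/4 = (¼)*(73457/350) = 73457/1400 ≈ 52.469)
l - (-235 + M)² = 73457/1400 - (-235 - 40)² = 73457/1400 - 1*(-275)² = 73457/1400 - 1*75625 = 73457/1400 - 75625 = -105801543/1400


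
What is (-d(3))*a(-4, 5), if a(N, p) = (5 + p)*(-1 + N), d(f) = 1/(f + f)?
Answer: 25/3 ≈ 8.3333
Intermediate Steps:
d(f) = 1/(2*f)
a(N, p) = (-1 + N)*(5 + p)
(-d(3))*a(-4, 5) = (-1/(2*3))*(-5 - 1*5 + 5*(-4) - 4*5) = (-1/(2*3))*(-5 - 5 - 20 - 20) = -1*1/6*(-50) = -1/6*(-50) = 25/3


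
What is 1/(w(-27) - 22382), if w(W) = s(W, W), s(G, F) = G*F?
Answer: -1/21653 ≈ -4.6183e-5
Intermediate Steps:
s(G, F) = F*G
w(W) = W² (w(W) = W*W = W²)
1/(w(-27) - 22382) = 1/((-27)² - 22382) = 1/(729 - 22382) = 1/(-21653) = -1/21653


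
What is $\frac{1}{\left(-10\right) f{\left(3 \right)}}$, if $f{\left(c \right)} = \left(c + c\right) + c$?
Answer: $- \frac{1}{90} \approx -0.011111$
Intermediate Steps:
$f{\left(c \right)} = 3 c$ ($f{\left(c \right)} = 2 c + c = 3 c$)
$\frac{1}{\left(-10\right) f{\left(3 \right)}} = \frac{1}{\left(-10\right) 3 \cdot 3} = \frac{1}{\left(-10\right) 9} = \frac{1}{-90} = - \frac{1}{90}$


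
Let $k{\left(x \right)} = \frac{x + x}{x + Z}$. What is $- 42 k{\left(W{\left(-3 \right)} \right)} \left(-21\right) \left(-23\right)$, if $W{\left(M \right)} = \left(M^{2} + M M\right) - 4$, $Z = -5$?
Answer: $-63112$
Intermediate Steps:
$W{\left(M \right)} = -4 + 2 M^{2}$ ($W{\left(M \right)} = \left(M^{2} + M^{2}\right) - 4 = 2 M^{2} - 4 = -4 + 2 M^{2}$)
$k{\left(x \right)} = \frac{2 x}{-5 + x}$ ($k{\left(x \right)} = \frac{x + x}{x - 5} = \frac{2 x}{-5 + x}$)
$- 42 k{\left(W{\left(-3 \right)} \right)} \left(-21\right) \left(-23\right) = - 42 \frac{2 \left(-4 + 2 \left(-3\right)^{2}\right)}{-5 - \left(4 - 2 \left(-3\right)^{2}\right)} \left(-21\right) \left(-23\right) = - 42 \frac{2 \left(-4 + 2 \cdot 9\right)}{-5 + \left(-4 + 2 \cdot 9\right)} \left(-21\right) \left(-23\right) = - 42 \frac{2 \left(-4 + 18\right)}{-5 + \left(-4 + 18\right)} \left(-21\right) \left(-23\right) = - 42 \cdot 2 \cdot 14 \frac{1}{-5 + 14} \left(-21\right) \left(-23\right) = - 42 \cdot 2 \cdot 14 \cdot \frac{1}{9} \left(-21\right) \left(-23\right) = - 42 \cdot \frac{28}{9} \left(-21\right) \left(-23\right) = - 42 \left(\left(- \frac{196}{3}\right) \left(-23\right)\right) = \left(-42\right) \frac{4508}{3} = -63112$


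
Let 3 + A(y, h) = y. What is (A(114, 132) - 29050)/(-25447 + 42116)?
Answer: -28939/16669 ≈ -1.7361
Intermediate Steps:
A(y, h) = -3 + y
(A(114, 132) - 29050)/(-25447 + 42116) = ((-3 + 114) - 29050)/(-25447 + 42116) = (111 - 29050)/16669 = -28939*1/16669 = -28939/16669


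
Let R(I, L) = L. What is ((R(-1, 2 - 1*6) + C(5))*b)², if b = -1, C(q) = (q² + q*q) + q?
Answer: 2601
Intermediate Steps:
C(q) = q + 2*q² (C(q) = (q² + q²) + q = 2*q² + q = q + 2*q²)
((R(-1, 2 - 1*6) + C(5))*b)² = (((2 - 1*6) + 5*(1 + 2*5))*(-1))² = (((2 - 6) + 5*(1 + 10))*(-1))² = ((-4 + 5*11)*(-1))² = ((-4 + 55)*(-1))² = (51*(-1))² = (-51)² = 2601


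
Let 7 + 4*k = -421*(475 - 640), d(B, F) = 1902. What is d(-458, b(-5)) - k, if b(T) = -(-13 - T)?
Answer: -30925/2 ≈ -15463.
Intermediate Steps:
b(T) = 13 + T
k = 34729/2 (k = -7/4 + (-421*(475 - 640))/4 = -7/4 + (-421*(-165))/4 = -7/4 + (¼)*69465 = -7/4 + 69465/4 = 34729/2 ≈ 17365.)
d(-458, b(-5)) - k = 1902 - 1*34729/2 = 1902 - 34729/2 = -30925/2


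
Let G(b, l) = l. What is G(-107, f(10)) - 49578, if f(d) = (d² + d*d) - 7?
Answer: -49385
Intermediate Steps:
f(d) = -7 + 2*d² (f(d) = (d² + d²) - 7 = 2*d² - 7 = -7 + 2*d²)
G(-107, f(10)) - 49578 = (-7 + 2*10²) - 49578 = (-7 + 2*100) - 49578 = (-7 + 200) - 49578 = 193 - 49578 = -49385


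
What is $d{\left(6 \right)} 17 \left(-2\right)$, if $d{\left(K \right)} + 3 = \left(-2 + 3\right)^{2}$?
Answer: $68$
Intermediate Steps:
$d{\left(K \right)} = -2$ ($d{\left(K \right)} = -3 + \left(-2 + 3\right)^{2} = -3 + 1^{2} = -3 + 1 = -2$)
$d{\left(6 \right)} 17 \left(-2\right) = \left(-2\right) 17 \left(-2\right) = \left(-34\right) \left(-2\right) = 68$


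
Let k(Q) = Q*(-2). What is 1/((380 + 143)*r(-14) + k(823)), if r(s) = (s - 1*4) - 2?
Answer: -1/12106 ≈ -8.2604e-5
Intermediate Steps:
k(Q) = -2*Q
r(s) = -6 + s (r(s) = (s - 4) - 2 = (-4 + s) - 2 = -6 + s)
1/((380 + 143)*r(-14) + k(823)) = 1/((380 + 143)*(-6 - 14) - 2*823) = 1/(523*(-20) - 1646) = 1/(-10460 - 1646) = 1/(-12106) = -1/12106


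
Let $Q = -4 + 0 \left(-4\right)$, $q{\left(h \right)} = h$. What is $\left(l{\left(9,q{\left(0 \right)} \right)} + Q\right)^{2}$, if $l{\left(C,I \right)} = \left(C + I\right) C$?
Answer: $5929$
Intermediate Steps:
$l{\left(C,I \right)} = C \left(C + I\right)$
$Q = -4$ ($Q = -4 + 0 = -4$)
$\left(l{\left(9,q{\left(0 \right)} \right)} + Q\right)^{2} = \left(9 \left(9 + 0\right) - 4\right)^{2} = \left(9 \cdot 9 - 4\right)^{2} = \left(81 - 4\right)^{2} = 77^{2} = 5929$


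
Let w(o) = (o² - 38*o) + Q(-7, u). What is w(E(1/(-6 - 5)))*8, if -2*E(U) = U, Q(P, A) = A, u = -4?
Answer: -5542/121 ≈ -45.802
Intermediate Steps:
E(U) = -U/2
w(o) = -4 + o² - 38*o (w(o) = (o² - 38*o) - 4 = -4 + o² - 38*o)
w(E(1/(-6 - 5)))*8 = (-4 + (-1/(2*(-6 - 5)))² - (-19)/(-6 - 5))*8 = (-4 + (-½/(-11))² - (-19)/(-11))*8 = (-4 + (-½*(-1/11))² - (-19)*(-1)/11)*8 = (-4 + (1/22)² - 38*1/22)*8 = (-4 + 1/484 - 19/11)*8 = -2771/484*8 = -5542/121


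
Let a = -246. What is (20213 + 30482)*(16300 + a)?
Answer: 813857530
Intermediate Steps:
(20213 + 30482)*(16300 + a) = (20213 + 30482)*(16300 - 246) = 50695*16054 = 813857530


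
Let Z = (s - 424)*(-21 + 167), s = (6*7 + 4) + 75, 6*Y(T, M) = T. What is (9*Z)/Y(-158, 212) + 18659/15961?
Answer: 19065707447/1260919 ≈ 15120.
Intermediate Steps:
Y(T, M) = T/6
s = 121 (s = (42 + 4) + 75 = 46 + 75 = 121)
Z = -44238 (Z = (121 - 424)*(-21 + 167) = -303*146 = -44238)
(9*Z)/Y(-158, 212) + 18659/15961 = (9*(-44238))/(((1/6)*(-158))) + 18659/15961 = -398142/(-79/3) + 18659*(1/15961) = -398142*(-3/79) + 18659/15961 = 1194426/79 + 18659/15961 = 19065707447/1260919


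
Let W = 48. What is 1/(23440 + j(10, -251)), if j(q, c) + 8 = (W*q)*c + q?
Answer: -1/97038 ≈ -1.0305e-5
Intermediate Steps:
j(q, c) = -8 + q + 48*c*q (j(q, c) = -8 + ((48*q)*c + q) = -8 + (48*c*q + q) = -8 + (q + 48*c*q) = -8 + q + 48*c*q)
1/(23440 + j(10, -251)) = 1/(23440 + (-8 + 10 + 48*(-251)*10)) = 1/(23440 + (-8 + 10 - 120480)) = 1/(23440 - 120478) = 1/(-97038) = -1/97038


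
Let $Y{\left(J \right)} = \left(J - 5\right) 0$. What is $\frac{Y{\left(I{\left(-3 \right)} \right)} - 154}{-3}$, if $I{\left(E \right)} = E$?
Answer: $\frac{154}{3} \approx 51.333$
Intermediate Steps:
$Y{\left(J \right)} = 0$ ($Y{\left(J \right)} = \left(-5 + J\right) 0 = 0$)
$\frac{Y{\left(I{\left(-3 \right)} \right)} - 154}{-3} = \frac{0 - 154}{-3} = \left(-154\right) \left(- \frac{1}{3}\right) = \frac{154}{3}$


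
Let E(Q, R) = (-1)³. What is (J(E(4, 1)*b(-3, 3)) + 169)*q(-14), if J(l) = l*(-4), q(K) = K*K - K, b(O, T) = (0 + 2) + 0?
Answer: 37170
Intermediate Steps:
E(Q, R) = -1
b(O, T) = 2 (b(O, T) = 2 + 0 = 2)
q(K) = K² - K
J(l) = -4*l
(J(E(4, 1)*b(-3, 3)) + 169)*q(-14) = (-(-4)*2 + 169)*(-14*(-1 - 14)) = (-4*(-2) + 169)*(-14*(-15)) = (8 + 169)*210 = 177*210 = 37170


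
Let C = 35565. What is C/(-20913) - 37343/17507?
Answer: -467863538/122041297 ≈ -3.8336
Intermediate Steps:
C/(-20913) - 37343/17507 = 35565/(-20913) - 37343/17507 = 35565*(-1/20913) - 37343*1/17507 = -11855/6971 - 37343/17507 = -467863538/122041297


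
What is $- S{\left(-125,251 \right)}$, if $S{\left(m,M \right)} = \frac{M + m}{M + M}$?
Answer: $- \frac{63}{251} \approx -0.251$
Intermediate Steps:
$S{\left(m,M \right)} = \frac{M + m}{2 M}$
$- S{\left(-125,251 \right)} = - \frac{251 - 125}{2 \cdot 251} = - \frac{126}{2 \cdot 251} = \left(-1\right) \frac{63}{251} = - \frac{63}{251}$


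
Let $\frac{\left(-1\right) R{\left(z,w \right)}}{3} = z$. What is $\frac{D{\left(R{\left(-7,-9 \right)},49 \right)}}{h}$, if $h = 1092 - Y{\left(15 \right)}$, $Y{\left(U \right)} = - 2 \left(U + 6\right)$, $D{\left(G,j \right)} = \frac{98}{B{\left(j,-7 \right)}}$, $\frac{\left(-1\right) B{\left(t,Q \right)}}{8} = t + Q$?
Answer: $- \frac{1}{3888} \approx -0.0002572$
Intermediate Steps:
$R{\left(z,w \right)} = - 3 z$
$B{\left(t,Q \right)} = - 8 Q - 8 t$ ($B{\left(t,Q \right)} = - 8 \left(t + Q\right) = - 8 \left(Q + t\right) = - 8 Q - 8 t$)
$D{\left(G,j \right)} = \frac{98}{56 - 8 j}$ ($D{\left(G,j \right)} = \frac{98}{\left(-8\right) \left(-7\right) - 8 j} = \frac{98}{56 - 8 j}$)
$Y{\left(U \right)} = -12 - 2 U$ ($Y{\left(U \right)} = - 2 \left(6 + U\right) = -12 - 2 U$)
$h = 1134$ ($h = 1092 - \left(-12 - 30\right) = 1092 - -42 = 1092 + 42 = 1134$)
$\frac{D{\left(R{\left(-7,-9 \right)},49 \right)}}{h} = \frac{\left(-49\right) \frac{1}{-28 + 4 \cdot 49}}{1134} = - \frac{49}{-28 + 196} \cdot \frac{1}{1134} = - \frac{49}{168} \cdot \frac{1}{1134} = \left(-49\right) \frac{1}{168} \cdot \frac{1}{1134} = \left(- \frac{7}{24}\right) \frac{1}{1134} = - \frac{1}{3888}$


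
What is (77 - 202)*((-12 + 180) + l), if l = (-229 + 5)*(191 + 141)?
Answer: 9275000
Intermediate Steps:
l = -74368 (l = -224*332 = -74368)
(77 - 202)*((-12 + 180) + l) = (77 - 202)*((-12 + 180) - 74368) = -125*(168 - 74368) = -125*(-74200) = 9275000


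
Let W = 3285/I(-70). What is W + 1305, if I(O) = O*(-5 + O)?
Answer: 456969/350 ≈ 1305.6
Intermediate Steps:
W = 219/350 (W = 3285/((-70*(-5 - 70))) = 3285/((-70*(-75))) = 3285/5250 = 3285*(1/5250) = 219/350 ≈ 0.62571)
W + 1305 = 219/350 + 1305 = 456969/350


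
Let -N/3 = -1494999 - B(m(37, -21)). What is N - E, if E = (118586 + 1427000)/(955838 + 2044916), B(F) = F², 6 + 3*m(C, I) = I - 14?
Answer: 380944883905/84927 ≈ 4.4856e+6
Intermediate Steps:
m(C, I) = -20/3 + I/3 (m(C, I) = -2 + (I - 14)/3 = -2 + (-14 + I)/3 = -2 + (-14/3 + I/3) = -20/3 + I/3)
N = 13456672/3 (N = -3*(-1494999 - (-20/3 + (⅓)*(-21))²) = -3*(-1494999 - (-20/3 - 7)²) = -3*(-1494999 - (-41/3)²) = -3*(-1494999 - 1*1681/9) = -3*(-1494999 - 1681/9) = -3*(-13456672/9) = 13456672/3 ≈ 4.4856e+6)
E = 14581/28309 (E = 1545586/3000754 = 1545586*(1/3000754) = 14581/28309 ≈ 0.51507)
N - E = 13456672/3 - 1*14581/28309 = 13456672/3 - 14581/28309 = 380944883905/84927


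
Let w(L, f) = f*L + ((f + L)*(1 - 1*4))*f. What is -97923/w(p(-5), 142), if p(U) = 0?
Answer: 32641/20164 ≈ 1.6188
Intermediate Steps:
w(L, f) = L*f + f*(-3*L - 3*f) (w(L, f) = L*f + ((L + f)*(1 - 4))*f = L*f + ((L + f)*(-3))*f = L*f + (-3*L - 3*f)*f = L*f + f*(-3*L - 3*f))
-97923/w(p(-5), 142) = -97923*(-1/(142*(2*0 + 3*142))) = -97923*(-1/(142*(0 + 426))) = -97923/((-1*142*426)) = -97923/(-60492) = -97923*(-1/60492) = 32641/20164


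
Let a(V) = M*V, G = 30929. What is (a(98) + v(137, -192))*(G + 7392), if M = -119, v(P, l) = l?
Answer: -454257134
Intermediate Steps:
a(V) = -119*V
(a(98) + v(137, -192))*(G + 7392) = (-119*98 - 192)*(30929 + 7392) = (-11662 - 192)*38321 = -11854*38321 = -454257134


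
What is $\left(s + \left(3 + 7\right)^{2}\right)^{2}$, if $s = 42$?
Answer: $20164$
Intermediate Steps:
$\left(s + \left(3 + 7\right)^{2}\right)^{2} = \left(42 + \left(3 + 7\right)^{2}\right)^{2} = \left(42 + 10^{2}\right)^{2} = \left(42 + 100\right)^{2} = 142^{2} = 20164$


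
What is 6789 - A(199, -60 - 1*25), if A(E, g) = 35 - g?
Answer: 6669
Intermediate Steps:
6789 - A(199, -60 - 1*25) = 6789 - (35 - (-60 - 1*25)) = 6789 - (35 - (-60 - 25)) = 6789 - (35 - 1*(-85)) = 6789 - (35 + 85) = 6789 - 1*120 = 6789 - 120 = 6669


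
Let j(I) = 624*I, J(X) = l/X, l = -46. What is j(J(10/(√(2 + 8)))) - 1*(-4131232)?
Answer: 4131232 - 14352*√10/5 ≈ 4.1222e+6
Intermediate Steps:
J(X) = -46/X
j(J(10/(√(2 + 8)))) - 1*(-4131232) = 624*(-46*√(2 + 8)/10) - 1*(-4131232) = 624*(-46*√10/10) + 4131232 = 624*(-23*√10/5) + 4131232 = -14352*√10/5 + 4131232 = 4131232 - 14352*√10/5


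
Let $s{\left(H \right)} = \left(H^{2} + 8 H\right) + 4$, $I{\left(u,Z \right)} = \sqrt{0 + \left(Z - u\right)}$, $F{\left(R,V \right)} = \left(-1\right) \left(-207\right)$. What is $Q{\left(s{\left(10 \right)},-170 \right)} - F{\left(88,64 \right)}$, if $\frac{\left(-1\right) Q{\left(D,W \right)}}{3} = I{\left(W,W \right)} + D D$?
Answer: $-101775$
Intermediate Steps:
$F{\left(R,V \right)} = 207$
$I{\left(u,Z \right)} = \sqrt{Z - u}$
$s{\left(H \right)} = 4 + H^{2} + 8 H$
$Q{\left(D,W \right)} = - 3 D^{2}$ ($Q{\left(D,W \right)} = - 3 \left(\sqrt{W - W} + D D\right) = - 3 \left(\sqrt{0} + D^{2}\right) = - 3 \left(0 + D^{2}\right) = - 3 D^{2}$)
$Q{\left(s{\left(10 \right)},-170 \right)} - F{\left(88,64 \right)} = - 3 \left(4 + 10^{2} + 8 \cdot 10\right)^{2} - 207 = - 3 \left(4 + 100 + 80\right)^{2} - 207 = - 3 \cdot 184^{2} - 207 = \left(-3\right) 33856 - 207 = -101568 - 207 = -101775$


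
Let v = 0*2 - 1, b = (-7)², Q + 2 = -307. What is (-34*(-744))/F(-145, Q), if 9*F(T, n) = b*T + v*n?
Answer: -56916/1699 ≈ -33.500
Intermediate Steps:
Q = -309 (Q = -2 - 307 = -309)
b = 49
v = -1 (v = 0 - 1 = -1)
F(T, n) = -n/9 + 49*T/9 (F(T, n) = (49*T - n)/9 = (-n + 49*T)/9 = -n/9 + 49*T/9)
(-34*(-744))/F(-145, Q) = (-34*(-744))/(-⅑*(-309) + (49/9)*(-145)) = 25296/(103/3 - 7105/9) = 25296/(-6796/9) = 25296*(-9/6796) = -56916/1699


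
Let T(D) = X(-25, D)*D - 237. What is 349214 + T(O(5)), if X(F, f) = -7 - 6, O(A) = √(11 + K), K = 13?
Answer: 348977 - 26*√6 ≈ 3.4891e+5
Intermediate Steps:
O(A) = 2*√6 (O(A) = √(11 + 13) = √24 = 2*√6)
X(F, f) = -13
T(D) = -237 - 13*D (T(D) = -13*D - 237 = -237 - 13*D)
349214 + T(O(5)) = 349214 + (-237 - 26*√6) = 348977 - 26*√6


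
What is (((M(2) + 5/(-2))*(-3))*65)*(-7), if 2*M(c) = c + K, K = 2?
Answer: -1365/2 ≈ -682.50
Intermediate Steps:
M(c) = 1 + c/2 (M(c) = (c + 2)/2 = (2 + c)/2 = 1 + c/2)
(((M(2) + 5/(-2))*(-3))*65)*(-7) = ((((1 + (½)*2) + 5/(-2))*(-3))*65)*(-7) = ((((1 + 1) + 5*(-½))*(-3))*65)*(-7) = (((2 - 5/2)*(-3))*65)*(-7) = (-½*(-3)*65)*(-7) = ((3/2)*65)*(-7) = (195/2)*(-7) = -1365/2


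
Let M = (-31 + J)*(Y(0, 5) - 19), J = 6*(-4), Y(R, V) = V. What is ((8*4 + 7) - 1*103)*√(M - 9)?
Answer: -64*√761 ≈ -1765.5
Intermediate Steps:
J = -24
M = 770 (M = (-31 - 24)*(5 - 19) = -55*(-14) = 770)
((8*4 + 7) - 1*103)*√(M - 9) = ((8*4 + 7) - 1*103)*√(770 - 9) = ((32 + 7) - 103)*√761 = (39 - 103)*√761 = -64*√761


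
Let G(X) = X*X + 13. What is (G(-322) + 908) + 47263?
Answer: 151868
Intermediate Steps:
G(X) = 13 + X² (G(X) = X² + 13 = 13 + X²)
(G(-322) + 908) + 47263 = ((13 + (-322)²) + 908) + 47263 = ((13 + 103684) + 908) + 47263 = (103697 + 908) + 47263 = 104605 + 47263 = 151868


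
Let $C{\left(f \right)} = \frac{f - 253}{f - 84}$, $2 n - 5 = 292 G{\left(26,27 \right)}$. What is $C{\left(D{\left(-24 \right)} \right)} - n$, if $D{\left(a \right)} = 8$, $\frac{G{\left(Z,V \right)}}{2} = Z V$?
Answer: $- \frac{15578729}{76} \approx -2.0498 \cdot 10^{5}$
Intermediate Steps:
$G{\left(Z,V \right)} = 2 V Z$ ($G{\left(Z,V \right)} = 2 Z V = 2 V Z$)
$n = \frac{409973}{2}$ ($n = \frac{5}{2} + \frac{292 \cdot 2 \cdot 27 \cdot 26}{2} = \frac{5}{2} + \frac{292 \cdot 1404}{2} = \frac{5}{2} + \frac{1}{2} \cdot 409968 = \frac{5}{2} + 204984 = \frac{409973}{2} \approx 2.0499 \cdot 10^{5}$)
$C{\left(f \right)} = \frac{-253 + f}{-84 + f}$
$C{\left(D{\left(-24 \right)} \right)} - n = \frac{-253 + 8}{-84 + 8} - \frac{409973}{2} = \frac{1}{-76} \left(-245\right) - \frac{409973}{2} = \left(- \frac{1}{76}\right) \left(-245\right) - \frac{409973}{2} = \frac{245}{76} - \frac{409973}{2} = - \frac{15578729}{76}$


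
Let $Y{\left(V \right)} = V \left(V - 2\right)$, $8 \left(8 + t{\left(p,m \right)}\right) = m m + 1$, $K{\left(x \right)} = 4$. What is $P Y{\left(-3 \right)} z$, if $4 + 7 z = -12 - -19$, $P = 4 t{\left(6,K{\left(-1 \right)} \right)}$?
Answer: $- \frac{2115}{14} \approx -151.07$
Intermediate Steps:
$t{\left(p,m \right)} = - \frac{63}{8} + \frac{m^{2}}{8}$ ($t{\left(p,m \right)} = -8 + \frac{m m + 1}{8} = -8 + \frac{m^{2} + 1}{8} = -8 + \frac{1 + m^{2}}{8} = -8 + \left(\frac{1}{8} + \frac{m^{2}}{8}\right) = - \frac{63}{8} + \frac{m^{2}}{8}$)
$P = - \frac{47}{2}$ ($P = 4 \left(- \frac{63}{8} + \frac{4^{2}}{8}\right) = 4 \left(- \frac{63}{8} + \frac{1}{8} \cdot 16\right) = 4 \left(- \frac{63}{8} + 2\right) = 4 \left(- \frac{47}{8}\right) = - \frac{47}{2} \approx -23.5$)
$Y{\left(V \right)} = V \left(-2 + V\right)$
$z = \frac{3}{7}$ ($z = - \frac{4}{7} + \frac{-12 - -19}{7} = - \frac{4}{7} + \frac{-12 + 19}{7} = - \frac{4}{7} + \frac{1}{7} \cdot 7 = - \frac{4}{7} + 1 = \frac{3}{7} \approx 0.42857$)
$P Y{\left(-3 \right)} z = - \frac{47 \left(- 3 \left(-2 - 3\right)\right)}{2} \cdot \frac{3}{7} = - \frac{47 \left(\left(-3\right) \left(-5\right)\right)}{2} \cdot \frac{3}{7} = \left(- \frac{47}{2}\right) 15 \cdot \frac{3}{7} = \left(- \frac{705}{2}\right) \frac{3}{7} = - \frac{2115}{14}$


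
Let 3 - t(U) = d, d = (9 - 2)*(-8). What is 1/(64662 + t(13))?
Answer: 1/64721 ≈ 1.5451e-5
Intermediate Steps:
d = -56 (d = 7*(-8) = -56)
t(U) = 59 (t(U) = 3 - 1*(-56) = 3 + 56 = 59)
1/(64662 + t(13)) = 1/(64662 + 59) = 1/64721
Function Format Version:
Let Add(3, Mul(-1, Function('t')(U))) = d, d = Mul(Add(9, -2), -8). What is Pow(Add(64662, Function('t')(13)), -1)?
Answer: Rational(1, 64721) ≈ 1.5451e-5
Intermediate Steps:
d = -56 (d = Mul(7, -8) = -56)
Function('t')(U) = 59 (Function('t')(U) = Add(3, Mul(-1, -56)) = Add(3, 56) = 59)
Pow(Add(64662, Function('t')(13)), -1) = Pow(Add(64662, 59), -1) = Pow(64721, -1) = Rational(1, 64721)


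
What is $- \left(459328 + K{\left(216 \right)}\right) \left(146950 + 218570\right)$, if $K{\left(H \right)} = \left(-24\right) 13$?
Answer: $-167779528320$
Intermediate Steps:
$K{\left(H \right)} = -312$
$- \left(459328 + K{\left(216 \right)}\right) \left(146950 + 218570\right) = - \left(459328 - 312\right) \left(146950 + 218570\right) = - 459016 \cdot 365520 = \left(-1\right) 167779528320 = -167779528320$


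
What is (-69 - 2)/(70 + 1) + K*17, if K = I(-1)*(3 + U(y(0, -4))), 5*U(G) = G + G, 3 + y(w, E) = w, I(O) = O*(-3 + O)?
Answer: 607/5 ≈ 121.40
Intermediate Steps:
y(w, E) = -3 + w
U(G) = 2*G/5 (U(G) = (G + G)/5 = (2*G)/5 = 2*G/5)
K = 36/5 (K = (-(-3 - 1))*(3 + 2*(-3 + 0)/5) = (-1*(-4))*(3 + (⅖)*(-3)) = 4*(3 - 6/5) = 4*(9/5) = 36/5 ≈ 7.2000)
(-69 - 2)/(70 + 1) + K*17 = (-69 - 2)/(70 + 1) + (36/5)*17 = -71/71 + 612/5 = -71*1/71 + 612/5 = -1 + 612/5 = 607/5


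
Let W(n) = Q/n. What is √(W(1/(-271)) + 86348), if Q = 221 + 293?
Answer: I*√52946 ≈ 230.1*I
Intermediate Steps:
Q = 514
W(n) = 514/n
√(W(1/(-271)) + 86348) = √(514/(1/(-271)) + 86348) = √(514/(-1/271) + 86348) = √(514*(-271) + 86348) = √(-139294 + 86348) = √(-52946) = I*√52946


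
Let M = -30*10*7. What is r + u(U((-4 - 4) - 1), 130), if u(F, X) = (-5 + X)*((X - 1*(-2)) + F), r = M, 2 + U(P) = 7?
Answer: 15025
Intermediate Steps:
U(P) = 5 (U(P) = -2 + 7 = 5)
M = -2100 (M = -300*7 = -2100)
r = -2100
u(F, X) = (-5 + X)*(2 + F + X) (u(F, X) = (-5 + X)*((X + 2) + F) = (-5 + X)*((2 + X) + F) = (-5 + X)*(2 + F + X))
r + u(U((-4 - 4) - 1), 130) = -2100 + (-10 + 130² - 5*5 - 3*130 + 5*130) = -2100 + (-10 + 16900 - 25 - 390 + 650) = -2100 + 17125 = 15025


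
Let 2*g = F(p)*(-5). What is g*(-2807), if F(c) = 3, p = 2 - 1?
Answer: 42105/2 ≈ 21053.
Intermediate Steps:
p = 1
g = -15/2 (g = (3*(-5))/2 = (½)*(-15) = -15/2 ≈ -7.5000)
g*(-2807) = -15/2*(-2807) = 42105/2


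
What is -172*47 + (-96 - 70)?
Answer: -8250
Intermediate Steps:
-172*47 + (-96 - 70) = -8084 - 166 = -8250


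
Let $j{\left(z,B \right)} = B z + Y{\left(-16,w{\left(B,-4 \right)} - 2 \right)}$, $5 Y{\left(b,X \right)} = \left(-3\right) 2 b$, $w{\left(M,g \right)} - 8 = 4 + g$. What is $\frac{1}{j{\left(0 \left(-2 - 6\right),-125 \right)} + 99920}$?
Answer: $\frac{5}{499696} \approx 1.0006 \cdot 10^{-5}$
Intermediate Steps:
$w{\left(M,g \right)} = 12 + g$ ($w{\left(M,g \right)} = 8 + \left(4 + g\right) = 12 + g$)
$Y{\left(b,X \right)} = - \frac{6 b}{5}$ ($Y{\left(b,X \right)} = \frac{\left(-3\right) 2 b}{5} = \frac{\left(-6\right) b}{5} = - \frac{6 b}{5}$)
$j{\left(z,B \right)} = \frac{96}{5} + B z$ ($j{\left(z,B \right)} = B z - - \frac{96}{5} = B z + \frac{96}{5} = \frac{96}{5} + B z$)
$\frac{1}{j{\left(0 \left(-2 - 6\right),-125 \right)} + 99920} = \frac{1}{\left(\frac{96}{5} - 125 \cdot 0 \left(-2 - 6\right)\right) + 99920} = \frac{1}{\left(\frac{96}{5} - 125 \cdot 0 \left(-8\right)\right) + 99920} = \frac{1}{\left(\frac{96}{5} - 0\right) + 99920} = \frac{1}{\left(\frac{96}{5} + 0\right) + 99920} = \frac{1}{\frac{96}{5} + 99920} = \frac{1}{\frac{499696}{5}} = \frac{5}{499696}$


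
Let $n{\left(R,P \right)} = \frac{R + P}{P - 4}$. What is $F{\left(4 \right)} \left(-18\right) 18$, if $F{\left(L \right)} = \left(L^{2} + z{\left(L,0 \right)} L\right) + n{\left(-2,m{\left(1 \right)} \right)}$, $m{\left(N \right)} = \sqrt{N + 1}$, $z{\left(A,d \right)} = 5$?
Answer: $- \frac{82620}{7} + \frac{324 \sqrt{2}}{7} \approx -11737.0$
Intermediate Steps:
$m{\left(N \right)} = \sqrt{1 + N}$
$n{\left(R,P \right)} = \frac{P + R}{-4 + P}$
$F{\left(L \right)} = L^{2} + 5 L + \frac{-2 + \sqrt{2}}{-4 + \sqrt{2}}$ ($F{\left(L \right)} = \left(L^{2} + 5 L\right) + \frac{\sqrt{1 + 1} - 2}{-4 + \sqrt{1 + 1}} = \left(L^{2} + 5 L\right) + \frac{\sqrt{2} - 2}{-4 + \sqrt{2}} = \left(L^{2} + 5 L\right) + \frac{-2 + \sqrt{2}}{-4 + \sqrt{2}} = L^{2} + 5 L + \frac{-2 + \sqrt{2}}{-4 + \sqrt{2}}$)
$F{\left(4 \right)} \left(-18\right) 18 = \left(\frac{3}{7} + 4^{2} + 5 \cdot 4 - \frac{\sqrt{2}}{7}\right) \left(-18\right) 18 = \left(\frac{3}{7} + 16 + 20 - \frac{\sqrt{2}}{7}\right) \left(-18\right) 18 = \left(\frac{255}{7} - \frac{\sqrt{2}}{7}\right) \left(-18\right) 18 = \left(- \frac{4590}{7} + \frac{18 \sqrt{2}}{7}\right) 18 = - \frac{82620}{7} + \frac{324 \sqrt{2}}{7}$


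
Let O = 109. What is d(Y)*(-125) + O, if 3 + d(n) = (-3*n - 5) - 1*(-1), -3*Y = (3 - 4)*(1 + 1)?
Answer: 1234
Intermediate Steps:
Y = 2/3 (Y = -(3 - 4)*(1 + 1)/3 = -(-1)*2/3 = -1/3*(-2) = 2/3 ≈ 0.66667)
d(n) = -7 - 3*n (d(n) = -3 + ((-3*n - 5) - 1*(-1)) = -3 + ((-5 - 3*n) + 1) = -3 + (-4 - 3*n) = -7 - 3*n)
d(Y)*(-125) + O = (-7 - 3*2/3)*(-125) + 109 = (-7 - 2)*(-125) + 109 = -9*(-125) + 109 = 1125 + 109 = 1234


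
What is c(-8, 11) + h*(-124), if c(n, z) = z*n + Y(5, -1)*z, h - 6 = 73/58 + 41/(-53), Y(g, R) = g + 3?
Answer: -1235970/1537 ≈ -804.14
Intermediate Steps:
Y(g, R) = 3 + g
h = 19935/3074 (h = 6 + (73/58 + 41/(-53)) = 6 + (73*(1/58) + 41*(-1/53)) = 6 + (73/58 - 41/53) = 6 + 1491/3074 = 19935/3074 ≈ 6.4850)
c(n, z) = 8*z + n*z (c(n, z) = z*n + (3 + 5)*z = n*z + 8*z = 8*z + n*z)
c(-8, 11) + h*(-124) = 11*(8 - 8) + (19935/3074)*(-124) = 11*0 - 1235970/1537 = 0 - 1235970/1537 = -1235970/1537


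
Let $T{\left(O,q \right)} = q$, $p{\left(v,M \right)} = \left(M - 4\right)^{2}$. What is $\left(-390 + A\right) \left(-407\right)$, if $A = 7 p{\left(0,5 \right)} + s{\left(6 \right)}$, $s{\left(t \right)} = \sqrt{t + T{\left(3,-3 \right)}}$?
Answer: $155881 - 407 \sqrt{3} \approx 1.5518 \cdot 10^{5}$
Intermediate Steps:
$p{\left(v,M \right)} = \left(-4 + M\right)^{2}$
$s{\left(t \right)} = \sqrt{-3 + t}$ ($s{\left(t \right)} = \sqrt{t - 3} = \sqrt{-3 + t}$)
$A = 7 + \sqrt{3}$ ($A = 7 \left(-4 + 5\right)^{2} + \sqrt{-3 + 6} = 7 \cdot 1^{2} + \sqrt{3} = 7 \cdot 1 + \sqrt{3} = 7 + \sqrt{3} \approx 8.7321$)
$\left(-390 + A\right) \left(-407\right) = \left(-390 + \left(7 + \sqrt{3}\right)\right) \left(-407\right) = \left(-383 + \sqrt{3}\right) \left(-407\right) = 155881 - 407 \sqrt{3}$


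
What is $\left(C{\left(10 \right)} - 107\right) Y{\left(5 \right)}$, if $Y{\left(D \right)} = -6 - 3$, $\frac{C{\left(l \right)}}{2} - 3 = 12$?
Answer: $693$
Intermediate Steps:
$C{\left(l \right)} = 30$ ($C{\left(l \right)} = 6 + 2 \cdot 12 = 6 + 24 = 30$)
$Y{\left(D \right)} = -9$
$\left(C{\left(10 \right)} - 107\right) Y{\left(5 \right)} = \left(30 - 107\right) \left(-9\right) = \left(-77\right) \left(-9\right) = 693$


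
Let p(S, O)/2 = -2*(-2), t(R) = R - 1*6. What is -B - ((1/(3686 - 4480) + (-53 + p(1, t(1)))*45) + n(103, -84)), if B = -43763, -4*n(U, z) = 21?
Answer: 72719683/1588 ≈ 45793.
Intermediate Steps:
t(R) = -6 + R (t(R) = R - 6 = -6 + R)
p(S, O) = 8 (p(S, O) = 2*(-2*(-2)) = 2*4 = 8)
n(U, z) = -21/4 (n(U, z) = -¼*21 = -21/4)
-B - ((1/(3686 - 4480) + (-53 + p(1, t(1)))*45) + n(103, -84)) = -1*(-43763) - ((1/(3686 - 4480) + (-53 + 8)*45) - 21/4) = 43763 - ((1/(-794) - 45*45) - 21/4) = 43763 - ((-1/794 - 2025) - 21/4) = 43763 - (-1607851/794 - 21/4) = 43763 - 1*(-3224039/1588) = 43763 + 3224039/1588 = 72719683/1588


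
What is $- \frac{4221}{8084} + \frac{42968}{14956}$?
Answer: $\frac{71056009}{30226076} \approx 2.3508$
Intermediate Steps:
$- \frac{4221}{8084} + \frac{42968}{14956} = \left(-4221\right) \frac{1}{8084} + 42968 \cdot \frac{1}{14956} = - \frac{4221}{8084} + \frac{10742}{3739} = \frac{71056009}{30226076}$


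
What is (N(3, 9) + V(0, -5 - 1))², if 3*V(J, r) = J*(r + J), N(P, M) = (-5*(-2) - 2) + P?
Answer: 121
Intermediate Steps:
N(P, M) = 8 + P (N(P, M) = (10 - 2) + P = 8 + P)
V(J, r) = J*(J + r)/3 (V(J, r) = (J*(r + J))/3 = (J*(J + r))/3 = J*(J + r)/3)
(N(3, 9) + V(0, -5 - 1))² = ((8 + 3) + (⅓)*0*(0 + (-5 - 1)))² = (11 + (⅓)*0*(0 - 6))² = (11 + (⅓)*0*(-6))² = (11 + 0)² = 11² = 121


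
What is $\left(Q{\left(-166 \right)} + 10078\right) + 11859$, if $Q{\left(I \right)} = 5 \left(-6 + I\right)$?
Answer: $21077$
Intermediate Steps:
$Q{\left(I \right)} = -30 + 5 I$
$\left(Q{\left(-166 \right)} + 10078\right) + 11859 = \left(\left(-30 + 5 \left(-166\right)\right) + 10078\right) + 11859 = \left(\left(-30 - 830\right) + 10078\right) + 11859 = \left(-860 + 10078\right) + 11859 = 9218 + 11859 = 21077$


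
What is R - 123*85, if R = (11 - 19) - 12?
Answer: -10475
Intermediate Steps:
R = -20 (R = -8 - 12 = -20)
R - 123*85 = -20 - 123*85 = -20 - 10455 = -10475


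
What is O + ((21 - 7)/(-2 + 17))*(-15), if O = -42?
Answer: -56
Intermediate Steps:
O + ((21 - 7)/(-2 + 17))*(-15) = -42 + ((21 - 7)/(-2 + 17))*(-15) = -42 + (14/15)*(-15) = -42 - 14 = -56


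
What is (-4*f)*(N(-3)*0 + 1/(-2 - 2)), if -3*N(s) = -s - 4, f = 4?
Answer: 4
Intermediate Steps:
N(s) = 4/3 + s/3 (N(s) = -(-s - 4)/3 = -(-4 - s)/3 = 4/3 + s/3)
(-4*f)*(N(-3)*0 + 1/(-2 - 2)) = (-4*4)*((4/3 + (1/3)*(-3))*0 + 1/(-2 - 2)) = -16*((4/3 - 1)*0 + 1/(-4)) = -16*((1/3)*0 - 1/4) = -16*(0 - 1/4) = -16*(-1/4) = 4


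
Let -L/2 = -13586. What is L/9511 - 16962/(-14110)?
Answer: 272361251/67100105 ≈ 4.0590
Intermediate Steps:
L = 27172 (L = -2*(-13586) = 27172)
L/9511 - 16962/(-14110) = 27172/9511 - 16962/(-14110) = 27172*(1/9511) - 16962*(-1/14110) = 27172/9511 + 8481/7055 = 272361251/67100105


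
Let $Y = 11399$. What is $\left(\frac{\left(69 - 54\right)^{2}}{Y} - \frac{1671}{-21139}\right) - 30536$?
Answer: $- \frac{7358036441092}{240963461} \approx -30536.0$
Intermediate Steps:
$\left(\frac{\left(69 - 54\right)^{2}}{Y} - \frac{1671}{-21139}\right) - 30536 = \left(\frac{\left(69 - 54\right)^{2}}{11399} - \frac{1671}{-21139}\right) - 30536 = \left(15^{2} \cdot \frac{1}{11399} - - \frac{1671}{21139}\right) - 30536 = \left(225 \cdot \frac{1}{11399} + \frac{1671}{21139}\right) - 30536 = \left(\frac{225}{11399} + \frac{1671}{21139}\right) - 30536 = \frac{23804004}{240963461} - 30536 = - \frac{7358036441092}{240963461}$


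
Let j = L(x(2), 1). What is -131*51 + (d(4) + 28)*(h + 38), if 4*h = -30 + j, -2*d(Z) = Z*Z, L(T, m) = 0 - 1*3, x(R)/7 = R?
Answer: -6086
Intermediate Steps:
x(R) = 7*R
L(T, m) = -3 (L(T, m) = 0 - 3 = -3)
j = -3
d(Z) = -Z²/2 (d(Z) = -Z*Z/2 = -Z²/2)
h = -33/4 (h = (-30 - 3)/4 = (¼)*(-33) = -33/4 ≈ -8.2500)
-131*51 + (d(4) + 28)*(h + 38) = -131*51 + (-½*4² + 28)*(-33/4 + 38) = -6681 + (-½*16 + 28)*(119/4) = -6681 + (-8 + 28)*(119/4) = -6681 + 20*(119/4) = -6681 + 595 = -6086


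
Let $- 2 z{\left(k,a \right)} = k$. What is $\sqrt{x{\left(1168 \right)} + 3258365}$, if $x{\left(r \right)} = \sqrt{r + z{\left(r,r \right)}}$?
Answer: $\sqrt{3258365 + 2 \sqrt{146}} \approx 1805.1$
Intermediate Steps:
$z{\left(k,a \right)} = - \frac{k}{2}$
$x{\left(r \right)} = \frac{\sqrt{2} \sqrt{r}}{2}$ ($x{\left(r \right)} = \sqrt{r - \frac{r}{2}} = \sqrt{\frac{r}{2}} = \frac{\sqrt{2} \sqrt{r}}{2}$)
$\sqrt{x{\left(1168 \right)} + 3258365} = \sqrt{\frac{\sqrt{2} \sqrt{1168}}{2} + 3258365} = \sqrt{\frac{\sqrt{2} \cdot 4 \sqrt{73}}{2} + 3258365} = \sqrt{2 \sqrt{146} + 3258365} = \sqrt{3258365 + 2 \sqrt{146}}$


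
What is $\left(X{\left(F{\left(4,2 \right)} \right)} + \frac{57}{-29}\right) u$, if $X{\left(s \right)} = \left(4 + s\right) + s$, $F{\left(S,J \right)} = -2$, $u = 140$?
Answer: $- \frac{7980}{29} \approx -275.17$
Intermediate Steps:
$X{\left(s \right)} = 4 + 2 s$
$\left(X{\left(F{\left(4,2 \right)} \right)} + \frac{57}{-29}\right) u = \left(\left(4 + 2 \left(-2\right)\right) + \frac{57}{-29}\right) 140 = \left(\left(4 - 4\right) + 57 \left(- \frac{1}{29}\right)\right) 140 = \left(0 - \frac{57}{29}\right) 140 = \left(- \frac{57}{29}\right) 140 = - \frac{7980}{29}$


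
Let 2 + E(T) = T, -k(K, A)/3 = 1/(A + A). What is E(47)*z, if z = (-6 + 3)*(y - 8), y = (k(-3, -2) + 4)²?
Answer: -31455/16 ≈ -1965.9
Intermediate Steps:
k(K, A) = -3/(2*A) (k(K, A) = -3/(A + A) = -3*1/(2*A) = -3/(2*A))
E(T) = -2 + T
y = 361/16 (y = (-3/2/(-2) + 4)² = (-3/2*(-½) + 4)² = (¾ + 4)² = (19/4)² = 361/16 ≈ 22.563)
z = -699/16 (z = (-6 + 3)*(361/16 - 8) = -3*233/16 = -699/16 ≈ -43.688)
E(47)*z = (-2 + 47)*(-699/16) = 45*(-699/16) = -31455/16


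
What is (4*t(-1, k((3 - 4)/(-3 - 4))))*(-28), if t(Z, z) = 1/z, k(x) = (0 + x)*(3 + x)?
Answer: -2744/11 ≈ -249.45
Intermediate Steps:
k(x) = x*(3 + x)
(4*t(-1, k((3 - 4)/(-3 - 4))))*(-28) = (4/((((3 - 4)/(-3 - 4))*(3 + (3 - 4)/(-3 - 4)))))*(-28) = (4/(((-1/(-7))*(3 - 1/(-7)))))*(-28) = (4/(((-1*(-⅐))*(3 - 1*(-⅐)))))*(-28) = (4/(((3 + ⅐)/7)))*(-28) = (4/(((⅐)*(22/7))))*(-28) = (4/(22/49))*(-28) = (4*(49/22))*(-28) = (98/11)*(-28) = -2744/11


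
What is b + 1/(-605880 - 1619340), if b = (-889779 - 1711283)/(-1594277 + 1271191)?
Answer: 2893967430277/359468714460 ≈ 8.0507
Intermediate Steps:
b = 1300531/161543 (b = -2601062/(-323086) = -2601062*(-1/323086) = 1300531/161543 ≈ 8.0507)
b + 1/(-605880 - 1619340) = 1300531/161543 + 1/(-605880 - 1619340) = 1300531/161543 + 1/(-2225220) = 1300531/161543 - 1/2225220 = 2893967430277/359468714460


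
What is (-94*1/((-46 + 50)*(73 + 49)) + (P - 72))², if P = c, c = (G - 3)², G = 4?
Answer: 301751641/59536 ≈ 5068.4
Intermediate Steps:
c = 1 (c = (4 - 3)² = 1² = 1)
P = 1
(-94*1/((-46 + 50)*(73 + 49)) + (P - 72))² = (-94*1/((-46 + 50)*(73 + 49)) + (1 - 72))² = (-94/(4*122) - 71)² = (-94/488 - 71)² = (-94*1/488 - 71)² = (-47/244 - 71)² = (-17371/244)² = 301751641/59536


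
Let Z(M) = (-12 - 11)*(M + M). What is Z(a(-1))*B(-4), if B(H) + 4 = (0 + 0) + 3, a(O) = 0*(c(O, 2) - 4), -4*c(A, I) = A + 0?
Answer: 0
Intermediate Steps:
c(A, I) = -A/4 (c(A, I) = -(A + 0)/4 = -A/4)
a(O) = 0 (a(O) = 0*(-O/4 - 4) = 0*(-4 - O/4) = 0)
B(H) = -1 (B(H) = -4 + ((0 + 0) + 3) = -4 + (0 + 3) = -4 + 3 = -1)
Z(M) = -46*M
Z(a(-1))*B(-4) = -46*0*(-1) = 0*(-1) = 0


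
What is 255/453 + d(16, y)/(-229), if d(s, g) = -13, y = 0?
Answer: 21428/34579 ≈ 0.61968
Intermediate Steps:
255/453 + d(16, y)/(-229) = 255/453 - 13/(-229) = 255*(1/453) - 13*(-1/229) = 85/151 + 13/229 = 21428/34579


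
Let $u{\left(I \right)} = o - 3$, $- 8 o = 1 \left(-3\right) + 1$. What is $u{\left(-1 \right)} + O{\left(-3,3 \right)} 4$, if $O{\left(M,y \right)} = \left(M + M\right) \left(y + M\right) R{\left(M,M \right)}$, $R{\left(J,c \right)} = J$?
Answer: $- \frac{11}{4} \approx -2.75$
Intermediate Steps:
$o = \frac{1}{4}$ ($o = - \frac{1 \left(-3\right) + 1}{8} = - \frac{-3 + 1}{8} = \left(- \frac{1}{8}\right) \left(-2\right) = \frac{1}{4} \approx 0.25$)
$O{\left(M,y \right)} = 2 M^{2} \left(M + y\right)$ ($O{\left(M,y \right)} = \left(M + M\right) \left(y + M\right) M = 2 M \left(M + y\right) M = 2 M^{2} \left(M + y\right)$)
$u{\left(I \right)} = - \frac{11}{4}$ ($u{\left(I \right)} = \frac{1}{4} - 3 = - \frac{11}{4}$)
$u{\left(-1 \right)} + O{\left(-3,3 \right)} 4 = - \frac{11}{4} + 2 \left(-3\right)^{2} \left(-3 + 3\right) 4 = - \frac{11}{4} + 2 \cdot 9 \cdot 0 \cdot 4 = - \frac{11}{4} + 0 \cdot 4 = - \frac{11}{4} + 0 = - \frac{11}{4}$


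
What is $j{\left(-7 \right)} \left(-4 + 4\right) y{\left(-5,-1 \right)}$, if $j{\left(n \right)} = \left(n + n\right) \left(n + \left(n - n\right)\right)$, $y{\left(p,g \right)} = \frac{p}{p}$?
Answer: $0$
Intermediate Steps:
$y{\left(p,g \right)} = 1$
$j{\left(n \right)} = 2 n^{2}$ ($j{\left(n \right)} = 2 n \left(n + 0\right) = 2 n n = 2 n^{2}$)
$j{\left(-7 \right)} \left(-4 + 4\right) y{\left(-5,-1 \right)} = 2 \left(-7\right)^{2} \left(-4 + 4\right) 1 = 2 \cdot 49 \cdot 0 \cdot 1 = 98 \cdot 0 = 0$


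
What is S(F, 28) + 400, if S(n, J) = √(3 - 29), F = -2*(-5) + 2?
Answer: 400 + I*√26 ≈ 400.0 + 5.099*I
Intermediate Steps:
F = 12 (F = 10 + 2 = 12)
S(n, J) = I*√26 (S(n, J) = √(-26) = I*√26)
S(F, 28) + 400 = I*√26 + 400 = 400 + I*√26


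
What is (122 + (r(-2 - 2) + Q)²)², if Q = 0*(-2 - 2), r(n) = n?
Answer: 19044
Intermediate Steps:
Q = 0 (Q = 0*(-4) = 0)
(122 + (r(-2 - 2) + Q)²)² = (122 + ((-2 - 2) + 0)²)² = (122 + (-4 + 0)²)² = (122 + (-4)²)² = (122 + 16)² = 138² = 19044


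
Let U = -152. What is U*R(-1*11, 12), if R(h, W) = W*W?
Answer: -21888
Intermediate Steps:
R(h, W) = W**2
U*R(-1*11, 12) = -152*12**2 = -152*144 = -21888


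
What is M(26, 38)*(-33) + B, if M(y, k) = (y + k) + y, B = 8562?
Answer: 5592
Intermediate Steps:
M(y, k) = k + 2*y (M(y, k) = (k + y) + y = k + 2*y)
M(26, 38)*(-33) + B = (38 + 2*26)*(-33) + 8562 = (38 + 52)*(-33) + 8562 = 90*(-33) + 8562 = -2970 + 8562 = 5592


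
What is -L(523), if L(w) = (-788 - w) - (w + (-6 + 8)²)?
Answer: 1838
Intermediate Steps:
L(w) = -792 - 2*w (L(w) = (-788 - w) - (w + 2²) = (-788 - w) - (w + 4) = (-788 - w) - (4 + w) = (-788 - w) + (-4 - w) = -792 - 2*w)
-L(523) = -(-792 - 2*523) = -(-792 - 1046) = -1*(-1838) = 1838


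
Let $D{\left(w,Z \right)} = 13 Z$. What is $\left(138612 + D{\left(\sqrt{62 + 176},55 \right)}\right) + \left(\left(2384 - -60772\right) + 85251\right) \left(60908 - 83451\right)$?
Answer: $-3345399674$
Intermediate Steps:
$\left(138612 + D{\left(\sqrt{62 + 176},55 \right)}\right) + \left(\left(2384 - -60772\right) + 85251\right) \left(60908 - 83451\right) = \left(138612 + 13 \cdot 55\right) + \left(\left(2384 - -60772\right) + 85251\right) \left(60908 - 83451\right) = \left(138612 + 715\right) + \left(\left(2384 + 60772\right) + 85251\right) \left(-22543\right) = 139327 + \left(63156 + 85251\right) \left(-22543\right) = 139327 + 148407 \left(-22543\right) = 139327 - 3345539001 = -3345399674$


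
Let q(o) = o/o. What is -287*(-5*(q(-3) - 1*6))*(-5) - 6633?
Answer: 29242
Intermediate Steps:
q(o) = 1
-287*(-5*(q(-3) - 1*6))*(-5) - 6633 = -287*(-5*(1 - 1*6))*(-5) - 6633 = -287*(-5*(1 - 6))*(-5) - 6633 = -287*(-5*(-5))*(-5) - 6633 = -7175*(-5) - 6633 = -287*(-125) - 6633 = 35875 - 6633 = 29242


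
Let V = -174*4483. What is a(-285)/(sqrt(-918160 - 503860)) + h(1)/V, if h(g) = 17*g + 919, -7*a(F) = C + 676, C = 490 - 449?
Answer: -156/130007 + 717*I*sqrt(355505)/4977070 ≈ -0.0011999 + 0.085895*I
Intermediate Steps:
C = 41
a(F) = -717/7 (a(F) = -(41 + 676)/7 = -1/7*717 = -717/7)
h(g) = 919 + 17*g
V = -780042
a(-285)/(sqrt(-918160 - 503860)) + h(1)/V = -717/(7*sqrt(-918160 - 503860)) + (919 + 17*1)/(-780042) = -717*(-I*sqrt(355505)/711010)/7 + (919 + 17)*(-1/780042) = -717*(-I*sqrt(355505)/711010)/7 + 936*(-1/780042) = -(-717)*I*sqrt(355505)/4977070 - 156/130007 = 717*I*sqrt(355505)/4977070 - 156/130007 = -156/130007 + 717*I*sqrt(355505)/4977070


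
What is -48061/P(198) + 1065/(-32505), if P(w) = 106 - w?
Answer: 104141655/199364 ≈ 522.37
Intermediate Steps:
-48061/P(198) + 1065/(-32505) = -48061/(106 - 1*198) + 1065/(-32505) = -48061/(106 - 198) + 1065*(-1/32505) = -48061/(-92) - 71/2167 = -48061*(-1/92) - 71/2167 = 48061/92 - 71/2167 = 104141655/199364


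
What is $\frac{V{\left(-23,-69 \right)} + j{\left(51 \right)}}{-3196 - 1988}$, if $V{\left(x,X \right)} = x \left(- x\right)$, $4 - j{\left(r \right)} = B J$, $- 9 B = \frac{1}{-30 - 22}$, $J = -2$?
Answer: $\frac{122849}{1213056} \approx 0.10127$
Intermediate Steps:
$B = \frac{1}{468}$ ($B = - \frac{1}{9 \left(-30 - 22\right)} = - \frac{1}{9 \left(-52\right)} = \left(- \frac{1}{9}\right) \left(- \frac{1}{52}\right) = \frac{1}{468} \approx 0.0021368$)
$j{\left(r \right)} = \frac{937}{234}$ ($j{\left(r \right)} = 4 - \frac{1}{468} \left(-2\right) = 4 - - \frac{1}{234} = 4 + \frac{1}{234} = \frac{937}{234}$)
$V{\left(x,X \right)} = - x^{2}$
$\frac{V{\left(-23,-69 \right)} + j{\left(51 \right)}}{-3196 - 1988} = \frac{- \left(-23\right)^{2} + \frac{937}{234}}{-3196 - 1988} = \frac{\left(-1\right) 529 + \frac{937}{234}}{-5184} = \left(-529 + \frac{937}{234}\right) \left(- \frac{1}{5184}\right) = \left(- \frac{122849}{234}\right) \left(- \frac{1}{5184}\right) = \frac{122849}{1213056}$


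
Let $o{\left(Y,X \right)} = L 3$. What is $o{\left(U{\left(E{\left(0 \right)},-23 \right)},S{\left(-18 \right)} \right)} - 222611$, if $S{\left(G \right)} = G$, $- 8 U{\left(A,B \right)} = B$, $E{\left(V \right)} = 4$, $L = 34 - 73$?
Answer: $-222728$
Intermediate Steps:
$L = -39$
$U{\left(A,B \right)} = - \frac{B}{8}$
$o{\left(Y,X \right)} = -117$ ($o{\left(Y,X \right)} = \left(-39\right) 3 = -117$)
$o{\left(U{\left(E{\left(0 \right)},-23 \right)},S{\left(-18 \right)} \right)} - 222611 = -117 - 222611 = -222728$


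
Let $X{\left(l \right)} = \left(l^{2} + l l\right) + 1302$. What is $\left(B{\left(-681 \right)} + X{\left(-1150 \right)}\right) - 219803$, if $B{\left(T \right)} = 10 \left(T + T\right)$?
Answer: $2412879$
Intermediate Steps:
$X{\left(l \right)} = 1302 + 2 l^{2}$ ($X{\left(l \right)} = \left(l^{2} + l^{2}\right) + 1302 = 2 l^{2} + 1302 = 1302 + 2 l^{2}$)
$B{\left(T \right)} = 20 T$ ($B{\left(T \right)} = 10 \cdot 2 T = 20 T$)
$\left(B{\left(-681 \right)} + X{\left(-1150 \right)}\right) - 219803 = \left(20 \left(-681\right) + \left(1302 + 2 \left(-1150\right)^{2}\right)\right) - 219803 = \left(-13620 + \left(1302 + 2 \cdot 1322500\right)\right) - 219803 = \left(-13620 + \left(1302 + 2645000\right)\right) - 219803 = \left(-13620 + 2646302\right) - 219803 = 2632682 - 219803 = 2412879$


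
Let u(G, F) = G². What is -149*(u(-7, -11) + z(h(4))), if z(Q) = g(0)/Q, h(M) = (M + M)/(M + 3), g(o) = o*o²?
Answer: -7301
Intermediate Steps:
g(o) = o³
h(M) = 2*M/(3 + M) (h(M) = (2*M)/(3 + M) = 2*M/(3 + M))
z(Q) = 0 (z(Q) = 0³/Q = 0/Q = 0)
-149*(u(-7, -11) + z(h(4))) = -149*((-7)² + 0) = -149*(49 + 0) = -149*49 = -7301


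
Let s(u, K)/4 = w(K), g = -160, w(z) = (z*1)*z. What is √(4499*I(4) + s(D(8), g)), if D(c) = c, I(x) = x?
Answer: 2*√30099 ≈ 346.98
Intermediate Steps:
w(z) = z² (w(z) = z*z = z²)
s(u, K) = 4*K²
√(4499*I(4) + s(D(8), g)) = √(4499*4 + 4*(-160)²) = √(17996 + 4*25600) = √(17996 + 102400) = √120396 = 2*√30099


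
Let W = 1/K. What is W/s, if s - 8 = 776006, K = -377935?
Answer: -1/293282851090 ≈ -3.4097e-12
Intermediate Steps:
s = 776014 (s = 8 + 776006 = 776014)
W = -1/377935 (W = 1/(-377935) = -1/377935 ≈ -2.6460e-6)
W/s = -1/377935/776014 = -1/377935*1/776014 = -1/293282851090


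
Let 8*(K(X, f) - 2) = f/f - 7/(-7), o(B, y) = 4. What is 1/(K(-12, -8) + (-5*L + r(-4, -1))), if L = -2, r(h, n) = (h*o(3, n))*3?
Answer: -4/143 ≈ -0.027972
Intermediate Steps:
r(h, n) = 12*h (r(h, n) = (h*4)*3 = (4*h)*3 = 12*h)
K(X, f) = 9/4 (K(X, f) = 2 + (f/f - 7/(-7))/8 = 2 + (1 - 7*(-1/7))/8 = 2 + (1 + 1)/8 = 2 + (1/8)*2 = 2 + 1/4 = 9/4)
1/(K(-12, -8) + (-5*L + r(-4, -1))) = 1/(9/4 + (-5*(-2) + 12*(-4))) = 1/(9/4 + (10 - 48)) = 1/(9/4 - 38) = 1/(-143/4) = -4/143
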